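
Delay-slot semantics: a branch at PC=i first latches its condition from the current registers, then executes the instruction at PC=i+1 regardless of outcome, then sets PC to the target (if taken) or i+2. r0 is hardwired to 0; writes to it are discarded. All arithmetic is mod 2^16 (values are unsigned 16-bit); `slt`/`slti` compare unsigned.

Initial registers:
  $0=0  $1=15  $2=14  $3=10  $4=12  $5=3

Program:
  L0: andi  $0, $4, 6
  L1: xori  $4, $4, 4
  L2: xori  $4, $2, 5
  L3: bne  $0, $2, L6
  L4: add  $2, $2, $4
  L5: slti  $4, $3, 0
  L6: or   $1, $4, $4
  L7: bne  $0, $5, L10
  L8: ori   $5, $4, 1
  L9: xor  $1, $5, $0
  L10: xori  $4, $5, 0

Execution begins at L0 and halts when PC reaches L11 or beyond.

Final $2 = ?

PC=0  andi  $0, $4, 6        | $0=0 $1=15 $2=14 $3=10 $4=12 $5=3
PC=1  xori  $4, $4, 4        | $0=0 $1=15 $2=14 $3=10 $4=8 $5=3
PC=2  xori  $4, $2, 5        | $0=0 $1=15 $2=14 $3=10 $4=11 $5=3
PC=3  bne  $0, $2, L6        | $0=0 $1=15 $2=14 $3=10 $4=11 $5=3  [TAKEN]
PC=4  add  $2, $2, $4        | $0=0 $1=15 $2=25 $3=10 $4=11 $5=3
PC=6  or   $1, $4, $4        | $0=0 $1=11 $2=25 $3=10 $4=11 $5=3
PC=7  bne  $0, $5, L10       | $0=0 $1=11 $2=25 $3=10 $4=11 $5=3  [TAKEN]
PC=8  ori   $5, $4, 1        | $0=0 $1=11 $2=25 $3=10 $4=11 $5=11
PC=10 xori  $4, $5, 0        | $0=0 $1=11 $2=25 $3=10 $4=11 $5=11

25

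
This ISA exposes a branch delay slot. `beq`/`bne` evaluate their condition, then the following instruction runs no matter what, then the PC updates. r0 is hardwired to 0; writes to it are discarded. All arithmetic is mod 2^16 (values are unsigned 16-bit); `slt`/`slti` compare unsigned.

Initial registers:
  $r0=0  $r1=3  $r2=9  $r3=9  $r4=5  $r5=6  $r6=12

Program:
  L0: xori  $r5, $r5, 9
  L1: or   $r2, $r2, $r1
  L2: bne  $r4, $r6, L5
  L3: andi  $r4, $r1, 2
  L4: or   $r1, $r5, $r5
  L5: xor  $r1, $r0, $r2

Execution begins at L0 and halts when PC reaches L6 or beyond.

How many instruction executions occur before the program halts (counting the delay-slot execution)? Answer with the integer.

5

[0] xori  $r5, $r5, 9  →  {$r0:0, $r1:3, $r2:9, $r3:9, $r4:5, $r5:15, $r6:12}
[1] or   $r2, $r2, $r1  →  {$r0:0, $r1:3, $r2:11, $r3:9, $r4:5, $r5:15, $r6:12}
[2] bne  $r4, $r6, L5  →  {$r0:0, $r1:3, $r2:11, $r3:9, $r4:5, $r5:15, $r6:12}  ⟨branch taken⟩
[3] andi  $r4, $r1, 2  →  {$r0:0, $r1:3, $r2:11, $r3:9, $r4:2, $r5:15, $r6:12}
[5] xor  $r1, $r0, $r2  →  {$r0:0, $r1:11, $r2:11, $r3:9, $r4:2, $r5:15, $r6:12}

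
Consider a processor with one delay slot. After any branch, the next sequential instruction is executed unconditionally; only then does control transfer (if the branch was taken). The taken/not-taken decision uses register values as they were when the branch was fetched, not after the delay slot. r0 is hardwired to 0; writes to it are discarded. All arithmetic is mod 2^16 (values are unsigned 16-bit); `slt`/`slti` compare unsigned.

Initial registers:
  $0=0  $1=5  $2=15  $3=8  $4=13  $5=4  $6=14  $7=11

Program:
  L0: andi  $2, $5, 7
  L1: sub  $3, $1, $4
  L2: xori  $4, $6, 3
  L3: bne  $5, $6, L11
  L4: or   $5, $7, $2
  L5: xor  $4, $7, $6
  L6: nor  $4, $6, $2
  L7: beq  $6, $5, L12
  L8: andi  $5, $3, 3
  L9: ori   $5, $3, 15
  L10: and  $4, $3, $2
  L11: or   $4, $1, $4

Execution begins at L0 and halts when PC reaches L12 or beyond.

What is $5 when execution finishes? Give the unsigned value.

15

  step pc=0: andi  $2, $5, 7  regs=(0,5,4,8,13,4,14,11)
  step pc=1: sub  $3, $1, $4  regs=(0,5,4,65528,13,4,14,11)
  step pc=2: xori  $4, $6, 3  regs=(0,5,4,65528,13,4,14,11)
  step pc=3: bne  $5, $6, L11  cond=T  regs=(0,5,4,65528,13,4,14,11)
  step pc=4: or   $5, $7, $2  regs=(0,5,4,65528,13,15,14,11)
  step pc=11: or   $4, $1, $4  regs=(0,5,4,65528,13,15,14,11)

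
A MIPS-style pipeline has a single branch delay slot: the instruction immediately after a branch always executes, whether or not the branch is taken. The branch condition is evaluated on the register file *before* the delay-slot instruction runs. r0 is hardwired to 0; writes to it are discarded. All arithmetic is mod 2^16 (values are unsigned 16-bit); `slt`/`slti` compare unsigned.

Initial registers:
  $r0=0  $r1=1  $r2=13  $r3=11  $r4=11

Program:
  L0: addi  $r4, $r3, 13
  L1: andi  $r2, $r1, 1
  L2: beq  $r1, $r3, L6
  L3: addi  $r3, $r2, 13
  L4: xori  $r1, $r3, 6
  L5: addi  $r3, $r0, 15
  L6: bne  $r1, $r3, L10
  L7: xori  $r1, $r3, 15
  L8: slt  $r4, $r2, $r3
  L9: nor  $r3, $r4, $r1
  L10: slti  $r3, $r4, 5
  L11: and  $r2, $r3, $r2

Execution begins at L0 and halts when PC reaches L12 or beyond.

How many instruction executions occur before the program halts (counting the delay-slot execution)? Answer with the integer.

10

PC=0  addi  $r4, $r3, 13     | $r0=0 $r1=1 $r2=13 $r3=11 $r4=24
PC=1  andi  $r2, $r1, 1      | $r0=0 $r1=1 $r2=1 $r3=11 $r4=24
PC=2  beq  $r1, $r3, L6      | $r0=0 $r1=1 $r2=1 $r3=11 $r4=24  [not taken]
PC=3  addi  $r3, $r2, 13     | $r0=0 $r1=1 $r2=1 $r3=14 $r4=24
PC=4  xori  $r1, $r3, 6      | $r0=0 $r1=8 $r2=1 $r3=14 $r4=24
PC=5  addi  $r3, $r0, 15     | $r0=0 $r1=8 $r2=1 $r3=15 $r4=24
PC=6  bne  $r1, $r3, L10     | $r0=0 $r1=8 $r2=1 $r3=15 $r4=24  [TAKEN]
PC=7  xori  $r1, $r3, 15     | $r0=0 $r1=0 $r2=1 $r3=15 $r4=24
PC=10 slti  $r3, $r4, 5      | $r0=0 $r1=0 $r2=1 $r3=0 $r4=24
PC=11 and  $r2, $r3, $r2     | $r0=0 $r1=0 $r2=0 $r3=0 $r4=24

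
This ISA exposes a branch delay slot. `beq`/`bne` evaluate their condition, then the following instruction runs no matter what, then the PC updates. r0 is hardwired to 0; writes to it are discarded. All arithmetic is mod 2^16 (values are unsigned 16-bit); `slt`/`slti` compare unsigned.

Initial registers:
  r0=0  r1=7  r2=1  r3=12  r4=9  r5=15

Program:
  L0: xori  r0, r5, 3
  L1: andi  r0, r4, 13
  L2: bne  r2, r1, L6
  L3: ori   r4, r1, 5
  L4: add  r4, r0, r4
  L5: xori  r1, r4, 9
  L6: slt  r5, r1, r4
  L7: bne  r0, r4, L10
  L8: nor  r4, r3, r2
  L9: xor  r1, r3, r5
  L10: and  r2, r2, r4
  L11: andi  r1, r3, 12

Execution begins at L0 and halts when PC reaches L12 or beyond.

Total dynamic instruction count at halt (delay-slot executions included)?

  step pc=0: xori  r0, r5, 3  regs=(0,7,1,12,9,15)
  step pc=1: andi  r0, r4, 13  regs=(0,7,1,12,9,15)
  step pc=2: bne  r2, r1, L6  cond=T  regs=(0,7,1,12,9,15)
  step pc=3: ori   r4, r1, 5  regs=(0,7,1,12,7,15)
  step pc=6: slt  r5, r1, r4  regs=(0,7,1,12,7,0)
  step pc=7: bne  r0, r4, L10  cond=T  regs=(0,7,1,12,7,0)
  step pc=8: nor  r4, r3, r2  regs=(0,7,1,12,65522,0)
  step pc=10: and  r2, r2, r4  regs=(0,7,0,12,65522,0)
  step pc=11: andi  r1, r3, 12  regs=(0,12,0,12,65522,0)

9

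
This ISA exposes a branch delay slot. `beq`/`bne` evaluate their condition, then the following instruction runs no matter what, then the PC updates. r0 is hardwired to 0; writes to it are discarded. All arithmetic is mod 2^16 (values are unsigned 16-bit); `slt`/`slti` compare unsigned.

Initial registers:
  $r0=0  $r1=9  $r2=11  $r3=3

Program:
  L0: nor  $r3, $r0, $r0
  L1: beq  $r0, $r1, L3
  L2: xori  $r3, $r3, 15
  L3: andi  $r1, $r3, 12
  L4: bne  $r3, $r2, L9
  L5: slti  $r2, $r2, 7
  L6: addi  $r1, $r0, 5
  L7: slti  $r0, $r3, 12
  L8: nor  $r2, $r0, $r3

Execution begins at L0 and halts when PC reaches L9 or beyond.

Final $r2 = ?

0

PC=0  nor  $r3, $r0, $r0     | $r0=0 $r1=9 $r2=11 $r3=65535
PC=1  beq  $r0, $r1, L3      | $r0=0 $r1=9 $r2=11 $r3=65535  [not taken]
PC=2  xori  $r3, $r3, 15     | $r0=0 $r1=9 $r2=11 $r3=65520
PC=3  andi  $r1, $r3, 12     | $r0=0 $r1=0 $r2=11 $r3=65520
PC=4  bne  $r3, $r2, L9      | $r0=0 $r1=0 $r2=11 $r3=65520  [TAKEN]
PC=5  slti  $r2, $r2, 7      | $r0=0 $r1=0 $r2=0 $r3=65520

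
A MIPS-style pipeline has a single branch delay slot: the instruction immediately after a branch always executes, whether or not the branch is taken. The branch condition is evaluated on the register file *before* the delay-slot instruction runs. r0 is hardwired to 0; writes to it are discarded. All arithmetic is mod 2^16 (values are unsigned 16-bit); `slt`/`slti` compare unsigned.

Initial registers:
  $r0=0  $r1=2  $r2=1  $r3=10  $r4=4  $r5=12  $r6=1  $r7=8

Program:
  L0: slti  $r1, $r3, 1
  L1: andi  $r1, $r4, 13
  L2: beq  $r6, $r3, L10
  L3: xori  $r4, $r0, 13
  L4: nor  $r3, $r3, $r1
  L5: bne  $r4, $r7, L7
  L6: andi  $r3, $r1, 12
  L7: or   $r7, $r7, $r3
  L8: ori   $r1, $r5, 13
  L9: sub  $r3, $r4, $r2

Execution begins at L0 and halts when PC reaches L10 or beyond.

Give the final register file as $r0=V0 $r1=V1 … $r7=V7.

#0 slti  $r1, $r3, 1 ; 0/0/1/10/4/12/1/8
#1 andi  $r1, $r4, 13 ; 0/4/1/10/4/12/1/8
#2 beq  $r6, $r3, L10 ; 0/4/1/10/4/12/1/8 ; →fallthru
#3 xori  $r4, $r0, 13 ; 0/4/1/10/13/12/1/8
#4 nor  $r3, $r3, $r1 ; 0/4/1/65521/13/12/1/8
#5 bne  $r4, $r7, L7 ; 0/4/1/65521/13/12/1/8 ; →target
#6 andi  $r3, $r1, 12 ; 0/4/1/4/13/12/1/8
#7 or   $r7, $r7, $r3 ; 0/4/1/4/13/12/1/12
#8 ori   $r1, $r5, 13 ; 0/13/1/4/13/12/1/12
#9 sub  $r3, $r4, $r2 ; 0/13/1/12/13/12/1/12

$r0=0 $r1=13 $r2=1 $r3=12 $r4=13 $r5=12 $r6=1 $r7=12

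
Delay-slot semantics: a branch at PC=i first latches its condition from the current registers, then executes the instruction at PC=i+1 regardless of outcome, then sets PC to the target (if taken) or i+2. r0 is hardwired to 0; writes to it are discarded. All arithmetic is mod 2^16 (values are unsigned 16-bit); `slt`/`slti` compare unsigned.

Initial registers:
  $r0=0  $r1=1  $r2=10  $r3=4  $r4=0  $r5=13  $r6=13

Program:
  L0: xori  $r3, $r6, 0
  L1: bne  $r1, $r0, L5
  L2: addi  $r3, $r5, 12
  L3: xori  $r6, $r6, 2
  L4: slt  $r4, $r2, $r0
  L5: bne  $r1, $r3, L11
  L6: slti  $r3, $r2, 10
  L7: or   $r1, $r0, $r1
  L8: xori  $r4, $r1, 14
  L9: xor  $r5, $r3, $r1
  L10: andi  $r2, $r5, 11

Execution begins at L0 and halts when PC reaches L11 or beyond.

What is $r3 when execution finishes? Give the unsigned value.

0

PC=0  xori  $r3, $r6, 0      | $r0=0 $r1=1 $r2=10 $r3=13 $r4=0 $r5=13 $r6=13
PC=1  bne  $r1, $r0, L5      | $r0=0 $r1=1 $r2=10 $r3=13 $r4=0 $r5=13 $r6=13  [TAKEN]
PC=2  addi  $r3, $r5, 12     | $r0=0 $r1=1 $r2=10 $r3=25 $r4=0 $r5=13 $r6=13
PC=5  bne  $r1, $r3, L11     | $r0=0 $r1=1 $r2=10 $r3=25 $r4=0 $r5=13 $r6=13  [TAKEN]
PC=6  slti  $r3, $r2, 10     | $r0=0 $r1=1 $r2=10 $r3=0 $r4=0 $r5=13 $r6=13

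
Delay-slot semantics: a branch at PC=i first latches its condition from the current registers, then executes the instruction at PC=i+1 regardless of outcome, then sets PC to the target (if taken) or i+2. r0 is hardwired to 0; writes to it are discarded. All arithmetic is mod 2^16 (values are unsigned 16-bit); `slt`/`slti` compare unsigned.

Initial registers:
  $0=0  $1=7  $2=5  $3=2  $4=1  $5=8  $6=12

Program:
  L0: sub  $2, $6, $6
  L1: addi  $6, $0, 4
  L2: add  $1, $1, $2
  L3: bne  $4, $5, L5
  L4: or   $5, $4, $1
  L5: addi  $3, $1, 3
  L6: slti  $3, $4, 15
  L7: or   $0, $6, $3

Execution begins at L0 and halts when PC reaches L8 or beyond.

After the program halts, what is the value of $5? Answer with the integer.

7

#0 sub  $2, $6, $6 ; 0/7/0/2/1/8/12
#1 addi  $6, $0, 4 ; 0/7/0/2/1/8/4
#2 add  $1, $1, $2 ; 0/7/0/2/1/8/4
#3 bne  $4, $5, L5 ; 0/7/0/2/1/8/4 ; →target
#4 or   $5, $4, $1 ; 0/7/0/2/1/7/4
#5 addi  $3, $1, 3 ; 0/7/0/10/1/7/4
#6 slti  $3, $4, 15 ; 0/7/0/1/1/7/4
#7 or   $0, $6, $3 ; 0/7/0/1/1/7/4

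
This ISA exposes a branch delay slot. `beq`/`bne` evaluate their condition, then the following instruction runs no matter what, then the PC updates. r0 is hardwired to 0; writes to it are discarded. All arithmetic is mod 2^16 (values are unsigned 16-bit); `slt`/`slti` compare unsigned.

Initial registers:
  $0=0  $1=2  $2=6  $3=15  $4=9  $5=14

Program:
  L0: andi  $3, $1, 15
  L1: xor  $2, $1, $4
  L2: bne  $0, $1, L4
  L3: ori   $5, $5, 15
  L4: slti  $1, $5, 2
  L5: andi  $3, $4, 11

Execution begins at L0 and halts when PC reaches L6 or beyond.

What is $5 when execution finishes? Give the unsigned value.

15

  step pc=0: andi  $3, $1, 15  regs=(0,2,6,2,9,14)
  step pc=1: xor  $2, $1, $4  regs=(0,2,11,2,9,14)
  step pc=2: bne  $0, $1, L4  cond=T  regs=(0,2,11,2,9,14)
  step pc=3: ori   $5, $5, 15  regs=(0,2,11,2,9,15)
  step pc=4: slti  $1, $5, 2  regs=(0,0,11,2,9,15)
  step pc=5: andi  $3, $4, 11  regs=(0,0,11,9,9,15)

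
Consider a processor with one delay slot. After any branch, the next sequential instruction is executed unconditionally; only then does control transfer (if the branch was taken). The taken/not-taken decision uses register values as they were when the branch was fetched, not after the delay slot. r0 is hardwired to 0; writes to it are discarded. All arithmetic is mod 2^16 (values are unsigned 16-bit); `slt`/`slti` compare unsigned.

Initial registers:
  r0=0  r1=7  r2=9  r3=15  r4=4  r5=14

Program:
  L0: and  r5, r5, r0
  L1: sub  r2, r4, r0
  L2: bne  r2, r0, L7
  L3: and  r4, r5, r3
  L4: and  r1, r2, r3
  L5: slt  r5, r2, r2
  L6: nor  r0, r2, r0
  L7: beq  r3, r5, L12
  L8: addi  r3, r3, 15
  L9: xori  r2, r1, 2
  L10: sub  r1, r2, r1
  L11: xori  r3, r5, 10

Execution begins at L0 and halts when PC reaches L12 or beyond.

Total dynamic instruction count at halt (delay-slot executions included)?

9

[0] and  r5, r5, r0  →  {r0:0, r1:7, r2:9, r3:15, r4:4, r5:0}
[1] sub  r2, r4, r0  →  {r0:0, r1:7, r2:4, r3:15, r4:4, r5:0}
[2] bne  r2, r0, L7  →  {r0:0, r1:7, r2:4, r3:15, r4:4, r5:0}  ⟨branch taken⟩
[3] and  r4, r5, r3  →  {r0:0, r1:7, r2:4, r3:15, r4:0, r5:0}
[7] beq  r3, r5, L12  →  {r0:0, r1:7, r2:4, r3:15, r4:0, r5:0}  ⟨branch fallthrough⟩
[8] addi  r3, r3, 15  →  {r0:0, r1:7, r2:4, r3:30, r4:0, r5:0}
[9] xori  r2, r1, 2  →  {r0:0, r1:7, r2:5, r3:30, r4:0, r5:0}
[10] sub  r1, r2, r1  →  {r0:0, r1:65534, r2:5, r3:30, r4:0, r5:0}
[11] xori  r3, r5, 10  →  {r0:0, r1:65534, r2:5, r3:10, r4:0, r5:0}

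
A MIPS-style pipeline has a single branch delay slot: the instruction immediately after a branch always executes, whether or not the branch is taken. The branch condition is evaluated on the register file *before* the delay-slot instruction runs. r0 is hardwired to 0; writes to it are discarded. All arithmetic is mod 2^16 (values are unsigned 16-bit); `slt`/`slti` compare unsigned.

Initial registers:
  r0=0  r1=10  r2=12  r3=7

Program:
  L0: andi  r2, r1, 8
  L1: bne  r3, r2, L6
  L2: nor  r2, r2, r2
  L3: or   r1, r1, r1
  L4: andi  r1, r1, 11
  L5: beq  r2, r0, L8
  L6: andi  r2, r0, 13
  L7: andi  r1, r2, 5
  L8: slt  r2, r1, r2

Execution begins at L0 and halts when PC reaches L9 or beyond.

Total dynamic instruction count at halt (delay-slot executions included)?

#0 andi  r2, r1, 8 ; 0/10/8/7
#1 bne  r3, r2, L6 ; 0/10/8/7 ; →target
#2 nor  r2, r2, r2 ; 0/10/65527/7
#6 andi  r2, r0, 13 ; 0/10/0/7
#7 andi  r1, r2, 5 ; 0/0/0/7
#8 slt  r2, r1, r2 ; 0/0/0/7

6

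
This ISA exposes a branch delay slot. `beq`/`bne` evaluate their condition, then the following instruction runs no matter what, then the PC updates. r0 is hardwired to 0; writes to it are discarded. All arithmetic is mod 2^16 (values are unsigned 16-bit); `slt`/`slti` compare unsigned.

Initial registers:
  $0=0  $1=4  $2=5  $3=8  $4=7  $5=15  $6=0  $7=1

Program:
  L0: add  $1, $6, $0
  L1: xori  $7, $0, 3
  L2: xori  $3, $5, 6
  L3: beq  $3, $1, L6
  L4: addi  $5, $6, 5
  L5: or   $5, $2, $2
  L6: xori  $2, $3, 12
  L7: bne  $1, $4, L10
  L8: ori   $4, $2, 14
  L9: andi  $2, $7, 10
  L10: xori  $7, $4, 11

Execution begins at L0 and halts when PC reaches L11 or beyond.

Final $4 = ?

[0] add  $1, $6, $0  →  {$0:0, $1:0, $2:5, $3:8, $4:7, $5:15, $6:0, $7:1}
[1] xori  $7, $0, 3  →  {$0:0, $1:0, $2:5, $3:8, $4:7, $5:15, $6:0, $7:3}
[2] xori  $3, $5, 6  →  {$0:0, $1:0, $2:5, $3:9, $4:7, $5:15, $6:0, $7:3}
[3] beq  $3, $1, L6  →  {$0:0, $1:0, $2:5, $3:9, $4:7, $5:15, $6:0, $7:3}  ⟨branch fallthrough⟩
[4] addi  $5, $6, 5  →  {$0:0, $1:0, $2:5, $3:9, $4:7, $5:5, $6:0, $7:3}
[5] or   $5, $2, $2  →  {$0:0, $1:0, $2:5, $3:9, $4:7, $5:5, $6:0, $7:3}
[6] xori  $2, $3, 12  →  {$0:0, $1:0, $2:5, $3:9, $4:7, $5:5, $6:0, $7:3}
[7] bne  $1, $4, L10  →  {$0:0, $1:0, $2:5, $3:9, $4:7, $5:5, $6:0, $7:3}  ⟨branch taken⟩
[8] ori   $4, $2, 14  →  {$0:0, $1:0, $2:5, $3:9, $4:15, $5:5, $6:0, $7:3}
[10] xori  $7, $4, 11  →  {$0:0, $1:0, $2:5, $3:9, $4:15, $5:5, $6:0, $7:4}

15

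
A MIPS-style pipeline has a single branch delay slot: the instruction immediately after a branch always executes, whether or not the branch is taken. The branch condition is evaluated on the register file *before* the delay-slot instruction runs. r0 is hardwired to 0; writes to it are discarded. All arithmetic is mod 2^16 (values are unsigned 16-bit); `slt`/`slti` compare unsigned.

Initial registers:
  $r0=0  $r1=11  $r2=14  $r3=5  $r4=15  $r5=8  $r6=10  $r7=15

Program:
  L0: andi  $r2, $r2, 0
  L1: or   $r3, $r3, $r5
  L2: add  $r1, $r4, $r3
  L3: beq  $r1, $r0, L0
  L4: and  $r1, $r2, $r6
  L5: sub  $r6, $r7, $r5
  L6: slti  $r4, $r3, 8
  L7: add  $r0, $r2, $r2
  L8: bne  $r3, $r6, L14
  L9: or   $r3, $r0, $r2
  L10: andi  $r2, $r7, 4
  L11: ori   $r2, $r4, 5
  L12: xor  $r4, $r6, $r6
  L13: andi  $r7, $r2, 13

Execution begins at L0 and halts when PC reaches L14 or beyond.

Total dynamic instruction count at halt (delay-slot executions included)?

#0 andi  $r2, $r2, 0 ; 0/11/0/5/15/8/10/15
#1 or   $r3, $r3, $r5 ; 0/11/0/13/15/8/10/15
#2 add  $r1, $r4, $r3 ; 0/28/0/13/15/8/10/15
#3 beq  $r1, $r0, L0 ; 0/28/0/13/15/8/10/15 ; →fallthru
#4 and  $r1, $r2, $r6 ; 0/0/0/13/15/8/10/15
#5 sub  $r6, $r7, $r5 ; 0/0/0/13/15/8/7/15
#6 slti  $r4, $r3, 8 ; 0/0/0/13/0/8/7/15
#7 add  $r0, $r2, $r2 ; 0/0/0/13/0/8/7/15
#8 bne  $r3, $r6, L14 ; 0/0/0/13/0/8/7/15 ; →target
#9 or   $r3, $r0, $r2 ; 0/0/0/0/0/8/7/15

10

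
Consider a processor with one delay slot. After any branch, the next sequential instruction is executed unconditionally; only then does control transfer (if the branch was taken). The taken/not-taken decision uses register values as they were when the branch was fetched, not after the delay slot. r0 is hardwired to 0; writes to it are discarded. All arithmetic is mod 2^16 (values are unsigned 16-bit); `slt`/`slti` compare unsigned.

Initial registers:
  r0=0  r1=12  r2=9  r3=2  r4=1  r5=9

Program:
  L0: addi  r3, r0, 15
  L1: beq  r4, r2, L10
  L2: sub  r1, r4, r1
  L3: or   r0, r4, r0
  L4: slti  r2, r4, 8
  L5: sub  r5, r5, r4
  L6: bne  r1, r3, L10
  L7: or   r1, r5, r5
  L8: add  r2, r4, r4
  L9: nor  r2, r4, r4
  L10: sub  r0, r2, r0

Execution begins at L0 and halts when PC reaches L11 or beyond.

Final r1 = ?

[0] addi  r3, r0, 15  →  {r0:0, r1:12, r2:9, r3:15, r4:1, r5:9}
[1] beq  r4, r2, L10  →  {r0:0, r1:12, r2:9, r3:15, r4:1, r5:9}  ⟨branch fallthrough⟩
[2] sub  r1, r4, r1  →  {r0:0, r1:65525, r2:9, r3:15, r4:1, r5:9}
[3] or   r0, r4, r0  →  {r0:0, r1:65525, r2:9, r3:15, r4:1, r5:9}
[4] slti  r2, r4, 8  →  {r0:0, r1:65525, r2:1, r3:15, r4:1, r5:9}
[5] sub  r5, r5, r4  →  {r0:0, r1:65525, r2:1, r3:15, r4:1, r5:8}
[6] bne  r1, r3, L10  →  {r0:0, r1:65525, r2:1, r3:15, r4:1, r5:8}  ⟨branch taken⟩
[7] or   r1, r5, r5  →  {r0:0, r1:8, r2:1, r3:15, r4:1, r5:8}
[10] sub  r0, r2, r0  →  {r0:0, r1:8, r2:1, r3:15, r4:1, r5:8}

8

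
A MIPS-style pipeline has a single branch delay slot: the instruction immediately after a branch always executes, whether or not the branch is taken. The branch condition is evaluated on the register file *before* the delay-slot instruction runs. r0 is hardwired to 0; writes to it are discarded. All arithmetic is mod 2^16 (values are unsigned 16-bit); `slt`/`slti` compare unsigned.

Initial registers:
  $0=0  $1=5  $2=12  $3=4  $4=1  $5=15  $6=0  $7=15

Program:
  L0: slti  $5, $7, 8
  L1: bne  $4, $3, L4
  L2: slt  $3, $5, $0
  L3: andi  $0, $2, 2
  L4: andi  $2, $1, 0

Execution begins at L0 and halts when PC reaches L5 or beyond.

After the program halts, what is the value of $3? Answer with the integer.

  step pc=0: slti  $5, $7, 8  regs=(0,5,12,4,1,0,0,15)
  step pc=1: bne  $4, $3, L4  cond=T  regs=(0,5,12,4,1,0,0,15)
  step pc=2: slt  $3, $5, $0  regs=(0,5,12,0,1,0,0,15)
  step pc=4: andi  $2, $1, 0  regs=(0,5,0,0,1,0,0,15)

0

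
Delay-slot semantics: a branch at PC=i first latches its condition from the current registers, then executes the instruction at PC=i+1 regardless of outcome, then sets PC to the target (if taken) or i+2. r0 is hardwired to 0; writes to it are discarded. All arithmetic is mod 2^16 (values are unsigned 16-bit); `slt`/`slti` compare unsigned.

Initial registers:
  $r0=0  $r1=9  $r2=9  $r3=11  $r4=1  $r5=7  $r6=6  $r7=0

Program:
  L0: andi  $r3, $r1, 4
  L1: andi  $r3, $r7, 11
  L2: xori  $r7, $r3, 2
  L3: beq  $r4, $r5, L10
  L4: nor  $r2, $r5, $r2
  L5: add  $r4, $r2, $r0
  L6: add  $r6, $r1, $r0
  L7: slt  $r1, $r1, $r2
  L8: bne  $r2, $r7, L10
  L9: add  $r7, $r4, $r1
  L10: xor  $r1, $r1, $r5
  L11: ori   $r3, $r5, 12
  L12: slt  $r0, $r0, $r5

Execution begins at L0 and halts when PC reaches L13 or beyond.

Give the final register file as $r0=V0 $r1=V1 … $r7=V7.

[0] andi  $r3, $r1, 4  →  {$r0:0, $r1:9, $r2:9, $r3:0, $r4:1, $r5:7, $r6:6, $r7:0}
[1] andi  $r3, $r7, 11  →  {$r0:0, $r1:9, $r2:9, $r3:0, $r4:1, $r5:7, $r6:6, $r7:0}
[2] xori  $r7, $r3, 2  →  {$r0:0, $r1:9, $r2:9, $r3:0, $r4:1, $r5:7, $r6:6, $r7:2}
[3] beq  $r4, $r5, L10  →  {$r0:0, $r1:9, $r2:9, $r3:0, $r4:1, $r5:7, $r6:6, $r7:2}  ⟨branch fallthrough⟩
[4] nor  $r2, $r5, $r2  →  {$r0:0, $r1:9, $r2:65520, $r3:0, $r4:1, $r5:7, $r6:6, $r7:2}
[5] add  $r4, $r2, $r0  →  {$r0:0, $r1:9, $r2:65520, $r3:0, $r4:65520, $r5:7, $r6:6, $r7:2}
[6] add  $r6, $r1, $r0  →  {$r0:0, $r1:9, $r2:65520, $r3:0, $r4:65520, $r5:7, $r6:9, $r7:2}
[7] slt  $r1, $r1, $r2  →  {$r0:0, $r1:1, $r2:65520, $r3:0, $r4:65520, $r5:7, $r6:9, $r7:2}
[8] bne  $r2, $r7, L10  →  {$r0:0, $r1:1, $r2:65520, $r3:0, $r4:65520, $r5:7, $r6:9, $r7:2}  ⟨branch taken⟩
[9] add  $r7, $r4, $r1  →  {$r0:0, $r1:1, $r2:65520, $r3:0, $r4:65520, $r5:7, $r6:9, $r7:65521}
[10] xor  $r1, $r1, $r5  →  {$r0:0, $r1:6, $r2:65520, $r3:0, $r4:65520, $r5:7, $r6:9, $r7:65521}
[11] ori   $r3, $r5, 12  →  {$r0:0, $r1:6, $r2:65520, $r3:15, $r4:65520, $r5:7, $r6:9, $r7:65521}
[12] slt  $r0, $r0, $r5  →  {$r0:0, $r1:6, $r2:65520, $r3:15, $r4:65520, $r5:7, $r6:9, $r7:65521}

$r0=0 $r1=6 $r2=65520 $r3=15 $r4=65520 $r5=7 $r6=9 $r7=65521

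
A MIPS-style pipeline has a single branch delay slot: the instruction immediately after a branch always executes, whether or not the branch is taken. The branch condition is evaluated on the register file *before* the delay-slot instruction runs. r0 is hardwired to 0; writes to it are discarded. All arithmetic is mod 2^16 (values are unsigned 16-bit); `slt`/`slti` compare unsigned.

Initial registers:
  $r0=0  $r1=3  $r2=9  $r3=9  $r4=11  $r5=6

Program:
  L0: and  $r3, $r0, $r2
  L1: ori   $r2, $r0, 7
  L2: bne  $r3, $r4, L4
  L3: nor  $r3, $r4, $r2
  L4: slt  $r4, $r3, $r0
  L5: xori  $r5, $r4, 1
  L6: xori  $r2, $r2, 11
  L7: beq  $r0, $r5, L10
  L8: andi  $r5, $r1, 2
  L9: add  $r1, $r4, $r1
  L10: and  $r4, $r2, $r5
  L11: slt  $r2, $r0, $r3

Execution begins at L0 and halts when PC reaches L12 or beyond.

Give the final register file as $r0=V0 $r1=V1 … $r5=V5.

PC=0  and  $r3, $r0, $r2     | $r0=0 $r1=3 $r2=9 $r3=0 $r4=11 $r5=6
PC=1  ori   $r2, $r0, 7      | $r0=0 $r1=3 $r2=7 $r3=0 $r4=11 $r5=6
PC=2  bne  $r3, $r4, L4      | $r0=0 $r1=3 $r2=7 $r3=0 $r4=11 $r5=6  [TAKEN]
PC=3  nor  $r3, $r4, $r2     | $r0=0 $r1=3 $r2=7 $r3=65520 $r4=11 $r5=6
PC=4  slt  $r4, $r3, $r0     | $r0=0 $r1=3 $r2=7 $r3=65520 $r4=0 $r5=6
PC=5  xori  $r5, $r4, 1      | $r0=0 $r1=3 $r2=7 $r3=65520 $r4=0 $r5=1
PC=6  xori  $r2, $r2, 11     | $r0=0 $r1=3 $r2=12 $r3=65520 $r4=0 $r5=1
PC=7  beq  $r0, $r5, L10     | $r0=0 $r1=3 $r2=12 $r3=65520 $r4=0 $r5=1  [not taken]
PC=8  andi  $r5, $r1, 2      | $r0=0 $r1=3 $r2=12 $r3=65520 $r4=0 $r5=2
PC=9  add  $r1, $r4, $r1     | $r0=0 $r1=3 $r2=12 $r3=65520 $r4=0 $r5=2
PC=10 and  $r4, $r2, $r5     | $r0=0 $r1=3 $r2=12 $r3=65520 $r4=0 $r5=2
PC=11 slt  $r2, $r0, $r3     | $r0=0 $r1=3 $r2=1 $r3=65520 $r4=0 $r5=2

$r0=0 $r1=3 $r2=1 $r3=65520 $r4=0 $r5=2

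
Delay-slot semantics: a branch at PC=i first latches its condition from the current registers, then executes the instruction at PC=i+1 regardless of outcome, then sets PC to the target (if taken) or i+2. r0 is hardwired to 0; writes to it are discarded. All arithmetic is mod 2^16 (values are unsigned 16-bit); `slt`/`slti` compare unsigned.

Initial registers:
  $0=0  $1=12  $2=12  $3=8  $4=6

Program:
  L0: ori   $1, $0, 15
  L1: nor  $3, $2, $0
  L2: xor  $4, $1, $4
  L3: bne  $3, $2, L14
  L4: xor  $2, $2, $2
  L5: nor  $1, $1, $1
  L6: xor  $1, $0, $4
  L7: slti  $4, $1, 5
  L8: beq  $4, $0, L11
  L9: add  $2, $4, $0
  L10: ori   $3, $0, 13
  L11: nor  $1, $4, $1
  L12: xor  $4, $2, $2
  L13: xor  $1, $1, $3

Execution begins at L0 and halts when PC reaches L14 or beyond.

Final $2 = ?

0

[0] ori   $1, $0, 15  →  {$0:0, $1:15, $2:12, $3:8, $4:6}
[1] nor  $3, $2, $0  →  {$0:0, $1:15, $2:12, $3:65523, $4:6}
[2] xor  $4, $1, $4  →  {$0:0, $1:15, $2:12, $3:65523, $4:9}
[3] bne  $3, $2, L14  →  {$0:0, $1:15, $2:12, $3:65523, $4:9}  ⟨branch taken⟩
[4] xor  $2, $2, $2  →  {$0:0, $1:15, $2:0, $3:65523, $4:9}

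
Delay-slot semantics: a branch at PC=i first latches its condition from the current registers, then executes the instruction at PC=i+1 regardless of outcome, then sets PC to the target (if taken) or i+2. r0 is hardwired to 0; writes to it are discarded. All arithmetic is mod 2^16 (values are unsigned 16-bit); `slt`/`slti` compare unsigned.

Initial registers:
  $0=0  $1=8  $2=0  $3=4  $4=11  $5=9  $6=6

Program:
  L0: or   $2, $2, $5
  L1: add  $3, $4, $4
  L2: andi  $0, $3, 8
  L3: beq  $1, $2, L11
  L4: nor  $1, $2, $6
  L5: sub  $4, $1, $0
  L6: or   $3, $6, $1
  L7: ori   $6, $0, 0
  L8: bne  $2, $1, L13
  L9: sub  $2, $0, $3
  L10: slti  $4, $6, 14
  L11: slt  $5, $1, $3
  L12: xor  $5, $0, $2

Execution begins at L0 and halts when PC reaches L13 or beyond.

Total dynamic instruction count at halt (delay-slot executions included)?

10

[0] or   $2, $2, $5  →  {$0:0, $1:8, $2:9, $3:4, $4:11, $5:9, $6:6}
[1] add  $3, $4, $4  →  {$0:0, $1:8, $2:9, $3:22, $4:11, $5:9, $6:6}
[2] andi  $0, $3, 8  →  {$0:0, $1:8, $2:9, $3:22, $4:11, $5:9, $6:6}
[3] beq  $1, $2, L11  →  {$0:0, $1:8, $2:9, $3:22, $4:11, $5:9, $6:6}  ⟨branch fallthrough⟩
[4] nor  $1, $2, $6  →  {$0:0, $1:65520, $2:9, $3:22, $4:11, $5:9, $6:6}
[5] sub  $4, $1, $0  →  {$0:0, $1:65520, $2:9, $3:22, $4:65520, $5:9, $6:6}
[6] or   $3, $6, $1  →  {$0:0, $1:65520, $2:9, $3:65526, $4:65520, $5:9, $6:6}
[7] ori   $6, $0, 0  →  {$0:0, $1:65520, $2:9, $3:65526, $4:65520, $5:9, $6:0}
[8] bne  $2, $1, L13  →  {$0:0, $1:65520, $2:9, $3:65526, $4:65520, $5:9, $6:0}  ⟨branch taken⟩
[9] sub  $2, $0, $3  →  {$0:0, $1:65520, $2:10, $3:65526, $4:65520, $5:9, $6:0}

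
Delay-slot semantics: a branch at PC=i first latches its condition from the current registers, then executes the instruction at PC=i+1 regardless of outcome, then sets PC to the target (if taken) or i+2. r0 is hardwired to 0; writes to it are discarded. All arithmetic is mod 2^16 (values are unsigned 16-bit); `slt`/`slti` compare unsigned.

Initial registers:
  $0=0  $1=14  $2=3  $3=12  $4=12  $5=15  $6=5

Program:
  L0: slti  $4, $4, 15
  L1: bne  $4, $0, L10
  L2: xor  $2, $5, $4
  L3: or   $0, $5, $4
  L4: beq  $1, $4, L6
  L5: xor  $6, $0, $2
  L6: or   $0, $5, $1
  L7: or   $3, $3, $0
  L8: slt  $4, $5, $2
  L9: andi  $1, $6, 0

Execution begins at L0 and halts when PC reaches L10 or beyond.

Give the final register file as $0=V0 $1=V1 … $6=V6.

#0 slti  $4, $4, 15 ; 0/14/3/12/1/15/5
#1 bne  $4, $0, L10 ; 0/14/3/12/1/15/5 ; →target
#2 xor  $2, $5, $4 ; 0/14/14/12/1/15/5

$0=0 $1=14 $2=14 $3=12 $4=1 $5=15 $6=5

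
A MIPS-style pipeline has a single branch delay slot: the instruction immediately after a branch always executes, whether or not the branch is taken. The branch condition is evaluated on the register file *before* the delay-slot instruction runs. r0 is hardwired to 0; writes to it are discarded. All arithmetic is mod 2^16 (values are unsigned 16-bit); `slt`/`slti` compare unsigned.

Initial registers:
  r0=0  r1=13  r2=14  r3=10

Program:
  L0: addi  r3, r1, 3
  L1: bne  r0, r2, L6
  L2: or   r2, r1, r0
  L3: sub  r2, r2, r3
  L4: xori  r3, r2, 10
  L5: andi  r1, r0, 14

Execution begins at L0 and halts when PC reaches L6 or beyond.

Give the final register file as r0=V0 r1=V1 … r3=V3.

r0=0 r1=13 r2=13 r3=16

PC=0  addi  r3, r1, 3        | r0=0 r1=13 r2=14 r3=16
PC=1  bne  r0, r2, L6        | r0=0 r1=13 r2=14 r3=16  [TAKEN]
PC=2  or   r2, r1, r0        | r0=0 r1=13 r2=13 r3=16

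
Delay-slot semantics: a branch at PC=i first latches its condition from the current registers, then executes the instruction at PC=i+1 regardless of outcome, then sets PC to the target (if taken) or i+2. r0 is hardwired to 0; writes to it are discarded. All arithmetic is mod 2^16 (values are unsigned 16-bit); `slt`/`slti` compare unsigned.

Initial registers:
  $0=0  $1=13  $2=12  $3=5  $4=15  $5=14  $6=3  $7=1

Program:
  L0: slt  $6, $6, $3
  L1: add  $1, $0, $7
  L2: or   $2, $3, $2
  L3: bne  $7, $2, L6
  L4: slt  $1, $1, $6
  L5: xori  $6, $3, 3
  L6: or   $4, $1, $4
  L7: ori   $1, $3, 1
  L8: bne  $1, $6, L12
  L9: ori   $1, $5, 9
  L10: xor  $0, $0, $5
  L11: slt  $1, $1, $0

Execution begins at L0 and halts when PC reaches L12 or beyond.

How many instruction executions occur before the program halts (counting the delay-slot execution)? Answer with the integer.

PC=0  slt  $6, $6, $3        | $0=0 $1=13 $2=12 $3=5 $4=15 $5=14 $6=1 $7=1
PC=1  add  $1, $0, $7        | $0=0 $1=1 $2=12 $3=5 $4=15 $5=14 $6=1 $7=1
PC=2  or   $2, $3, $2        | $0=0 $1=1 $2=13 $3=5 $4=15 $5=14 $6=1 $7=1
PC=3  bne  $7, $2, L6        | $0=0 $1=1 $2=13 $3=5 $4=15 $5=14 $6=1 $7=1  [TAKEN]
PC=4  slt  $1, $1, $6        | $0=0 $1=0 $2=13 $3=5 $4=15 $5=14 $6=1 $7=1
PC=6  or   $4, $1, $4        | $0=0 $1=0 $2=13 $3=5 $4=15 $5=14 $6=1 $7=1
PC=7  ori   $1, $3, 1        | $0=0 $1=5 $2=13 $3=5 $4=15 $5=14 $6=1 $7=1
PC=8  bne  $1, $6, L12       | $0=0 $1=5 $2=13 $3=5 $4=15 $5=14 $6=1 $7=1  [TAKEN]
PC=9  ori   $1, $5, 9        | $0=0 $1=15 $2=13 $3=5 $4=15 $5=14 $6=1 $7=1

9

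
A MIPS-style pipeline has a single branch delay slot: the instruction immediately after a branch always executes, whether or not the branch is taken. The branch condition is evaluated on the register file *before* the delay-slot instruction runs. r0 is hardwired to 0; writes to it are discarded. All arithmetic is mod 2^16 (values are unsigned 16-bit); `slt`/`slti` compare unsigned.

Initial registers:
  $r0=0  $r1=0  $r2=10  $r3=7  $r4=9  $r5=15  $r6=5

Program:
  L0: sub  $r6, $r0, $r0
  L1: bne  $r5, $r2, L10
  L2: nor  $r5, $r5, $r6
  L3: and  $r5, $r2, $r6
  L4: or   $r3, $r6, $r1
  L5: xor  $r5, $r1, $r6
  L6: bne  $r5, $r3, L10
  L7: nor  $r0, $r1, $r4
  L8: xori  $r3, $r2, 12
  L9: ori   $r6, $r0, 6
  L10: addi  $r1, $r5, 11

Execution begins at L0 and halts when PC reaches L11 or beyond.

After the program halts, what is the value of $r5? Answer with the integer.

65520

PC=0  sub  $r6, $r0, $r0     | $r0=0 $r1=0 $r2=10 $r3=7 $r4=9 $r5=15 $r6=0
PC=1  bne  $r5, $r2, L10     | $r0=0 $r1=0 $r2=10 $r3=7 $r4=9 $r5=15 $r6=0  [TAKEN]
PC=2  nor  $r5, $r5, $r6     | $r0=0 $r1=0 $r2=10 $r3=7 $r4=9 $r5=65520 $r6=0
PC=10 addi  $r1, $r5, 11     | $r0=0 $r1=65531 $r2=10 $r3=7 $r4=9 $r5=65520 $r6=0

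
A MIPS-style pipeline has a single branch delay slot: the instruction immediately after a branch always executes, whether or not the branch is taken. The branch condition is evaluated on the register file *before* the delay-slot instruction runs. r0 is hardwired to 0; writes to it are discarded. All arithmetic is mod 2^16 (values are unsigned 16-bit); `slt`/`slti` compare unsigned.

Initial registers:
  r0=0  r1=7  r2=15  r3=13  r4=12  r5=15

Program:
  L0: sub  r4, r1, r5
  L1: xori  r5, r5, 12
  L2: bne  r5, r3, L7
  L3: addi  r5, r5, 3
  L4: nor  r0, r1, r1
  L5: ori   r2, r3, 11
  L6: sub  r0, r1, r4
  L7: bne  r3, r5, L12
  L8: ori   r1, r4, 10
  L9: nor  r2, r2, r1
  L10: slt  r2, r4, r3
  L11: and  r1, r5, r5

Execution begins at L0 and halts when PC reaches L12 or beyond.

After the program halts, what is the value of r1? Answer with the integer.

65530

[0] sub  r4, r1, r5  →  {r0:0, r1:7, r2:15, r3:13, r4:65528, r5:15}
[1] xori  r5, r5, 12  →  {r0:0, r1:7, r2:15, r3:13, r4:65528, r5:3}
[2] bne  r5, r3, L7  →  {r0:0, r1:7, r2:15, r3:13, r4:65528, r5:3}  ⟨branch taken⟩
[3] addi  r5, r5, 3  →  {r0:0, r1:7, r2:15, r3:13, r4:65528, r5:6}
[7] bne  r3, r5, L12  →  {r0:0, r1:7, r2:15, r3:13, r4:65528, r5:6}  ⟨branch taken⟩
[8] ori   r1, r4, 10  →  {r0:0, r1:65530, r2:15, r3:13, r4:65528, r5:6}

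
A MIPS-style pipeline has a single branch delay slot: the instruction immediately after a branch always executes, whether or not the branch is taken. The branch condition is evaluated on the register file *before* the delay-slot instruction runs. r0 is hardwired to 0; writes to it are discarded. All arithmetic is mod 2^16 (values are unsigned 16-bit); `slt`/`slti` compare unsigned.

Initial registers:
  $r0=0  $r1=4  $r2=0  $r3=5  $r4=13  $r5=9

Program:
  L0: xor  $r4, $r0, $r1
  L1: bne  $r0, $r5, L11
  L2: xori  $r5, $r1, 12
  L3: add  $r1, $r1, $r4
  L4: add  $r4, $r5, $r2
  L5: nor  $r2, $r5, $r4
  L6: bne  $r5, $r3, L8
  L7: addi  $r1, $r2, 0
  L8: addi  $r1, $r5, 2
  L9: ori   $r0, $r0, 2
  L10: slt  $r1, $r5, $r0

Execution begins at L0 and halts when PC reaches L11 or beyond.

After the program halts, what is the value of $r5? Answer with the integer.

8

#0 xor  $r4, $r0, $r1 ; 0/4/0/5/4/9
#1 bne  $r0, $r5, L11 ; 0/4/0/5/4/9 ; →target
#2 xori  $r5, $r1, 12 ; 0/4/0/5/4/8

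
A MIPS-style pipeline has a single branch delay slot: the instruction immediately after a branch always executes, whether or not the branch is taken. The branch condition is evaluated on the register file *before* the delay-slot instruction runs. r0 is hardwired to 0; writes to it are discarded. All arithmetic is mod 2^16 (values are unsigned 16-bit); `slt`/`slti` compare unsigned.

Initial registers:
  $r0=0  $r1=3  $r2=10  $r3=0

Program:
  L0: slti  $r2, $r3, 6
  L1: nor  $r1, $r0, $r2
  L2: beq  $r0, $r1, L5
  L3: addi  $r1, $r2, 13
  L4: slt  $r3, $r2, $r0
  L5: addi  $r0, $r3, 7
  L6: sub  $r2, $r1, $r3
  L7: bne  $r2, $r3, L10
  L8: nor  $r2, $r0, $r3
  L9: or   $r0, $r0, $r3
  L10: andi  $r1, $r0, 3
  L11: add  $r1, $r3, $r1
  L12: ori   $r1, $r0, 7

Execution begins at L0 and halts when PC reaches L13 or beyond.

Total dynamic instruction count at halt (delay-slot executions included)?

12

  step pc=0: slti  $r2, $r3, 6  regs=(0,3,1,0)
  step pc=1: nor  $r1, $r0, $r2  regs=(0,65534,1,0)
  step pc=2: beq  $r0, $r1, L5  cond=F  regs=(0,65534,1,0)
  step pc=3: addi  $r1, $r2, 13  regs=(0,14,1,0)
  step pc=4: slt  $r3, $r2, $r0  regs=(0,14,1,0)
  step pc=5: addi  $r0, $r3, 7  regs=(0,14,1,0)
  step pc=6: sub  $r2, $r1, $r3  regs=(0,14,14,0)
  step pc=7: bne  $r2, $r3, L10  cond=T  regs=(0,14,14,0)
  step pc=8: nor  $r2, $r0, $r3  regs=(0,14,65535,0)
  step pc=10: andi  $r1, $r0, 3  regs=(0,0,65535,0)
  step pc=11: add  $r1, $r3, $r1  regs=(0,0,65535,0)
  step pc=12: ori   $r1, $r0, 7  regs=(0,7,65535,0)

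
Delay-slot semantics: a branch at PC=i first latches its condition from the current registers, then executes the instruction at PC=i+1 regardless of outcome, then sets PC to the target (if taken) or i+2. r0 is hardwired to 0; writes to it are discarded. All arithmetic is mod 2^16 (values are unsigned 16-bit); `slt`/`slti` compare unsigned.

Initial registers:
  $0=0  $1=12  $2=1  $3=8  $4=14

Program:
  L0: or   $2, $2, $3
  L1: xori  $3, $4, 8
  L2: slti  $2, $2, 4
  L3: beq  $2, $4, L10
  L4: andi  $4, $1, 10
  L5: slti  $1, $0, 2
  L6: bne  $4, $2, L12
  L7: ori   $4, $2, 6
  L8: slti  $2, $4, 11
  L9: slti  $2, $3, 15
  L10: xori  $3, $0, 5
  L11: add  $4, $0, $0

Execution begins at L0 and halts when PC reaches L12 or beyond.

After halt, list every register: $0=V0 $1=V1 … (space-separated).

  step pc=0: or   $2, $2, $3  regs=(0,12,9,8,14)
  step pc=1: xori  $3, $4, 8  regs=(0,12,9,6,14)
  step pc=2: slti  $2, $2, 4  regs=(0,12,0,6,14)
  step pc=3: beq  $2, $4, L10  cond=F  regs=(0,12,0,6,14)
  step pc=4: andi  $4, $1, 10  regs=(0,12,0,6,8)
  step pc=5: slti  $1, $0, 2  regs=(0,1,0,6,8)
  step pc=6: bne  $4, $2, L12  cond=T  regs=(0,1,0,6,8)
  step pc=7: ori   $4, $2, 6  regs=(0,1,0,6,6)

$0=0 $1=1 $2=0 $3=6 $4=6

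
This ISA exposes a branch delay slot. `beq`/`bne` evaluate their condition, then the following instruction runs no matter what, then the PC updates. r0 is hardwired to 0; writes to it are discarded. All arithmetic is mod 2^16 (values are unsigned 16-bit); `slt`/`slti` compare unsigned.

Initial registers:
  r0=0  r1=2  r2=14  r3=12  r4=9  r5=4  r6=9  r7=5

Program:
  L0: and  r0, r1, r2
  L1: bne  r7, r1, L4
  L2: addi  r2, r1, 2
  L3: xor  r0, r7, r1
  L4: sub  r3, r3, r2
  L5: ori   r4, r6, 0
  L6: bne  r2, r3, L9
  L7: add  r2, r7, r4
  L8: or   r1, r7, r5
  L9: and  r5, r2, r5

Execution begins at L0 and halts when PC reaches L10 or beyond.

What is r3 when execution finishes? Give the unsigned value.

[0] and  r0, r1, r2  →  {r0:0, r1:2, r2:14, r3:12, r4:9, r5:4, r6:9, r7:5}
[1] bne  r7, r1, L4  →  {r0:0, r1:2, r2:14, r3:12, r4:9, r5:4, r6:9, r7:5}  ⟨branch taken⟩
[2] addi  r2, r1, 2  →  {r0:0, r1:2, r2:4, r3:12, r4:9, r5:4, r6:9, r7:5}
[4] sub  r3, r3, r2  →  {r0:0, r1:2, r2:4, r3:8, r4:9, r5:4, r6:9, r7:5}
[5] ori   r4, r6, 0  →  {r0:0, r1:2, r2:4, r3:8, r4:9, r5:4, r6:9, r7:5}
[6] bne  r2, r3, L9  →  {r0:0, r1:2, r2:4, r3:8, r4:9, r5:4, r6:9, r7:5}  ⟨branch taken⟩
[7] add  r2, r7, r4  →  {r0:0, r1:2, r2:14, r3:8, r4:9, r5:4, r6:9, r7:5}
[9] and  r5, r2, r5  →  {r0:0, r1:2, r2:14, r3:8, r4:9, r5:4, r6:9, r7:5}

8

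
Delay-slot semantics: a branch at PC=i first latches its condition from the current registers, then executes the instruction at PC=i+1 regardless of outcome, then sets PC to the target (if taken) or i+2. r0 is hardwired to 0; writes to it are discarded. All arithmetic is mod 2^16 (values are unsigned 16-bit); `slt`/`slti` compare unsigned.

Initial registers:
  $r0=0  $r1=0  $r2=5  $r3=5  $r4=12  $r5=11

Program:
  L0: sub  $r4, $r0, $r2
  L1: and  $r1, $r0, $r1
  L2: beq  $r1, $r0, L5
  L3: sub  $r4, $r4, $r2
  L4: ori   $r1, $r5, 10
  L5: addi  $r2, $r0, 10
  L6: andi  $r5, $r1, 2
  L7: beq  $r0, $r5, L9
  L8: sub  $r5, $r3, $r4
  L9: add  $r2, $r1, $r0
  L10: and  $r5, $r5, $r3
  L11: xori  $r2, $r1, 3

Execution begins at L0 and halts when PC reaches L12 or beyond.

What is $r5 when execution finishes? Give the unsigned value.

5

  step pc=0: sub  $r4, $r0, $r2  regs=(0,0,5,5,65531,11)
  step pc=1: and  $r1, $r0, $r1  regs=(0,0,5,5,65531,11)
  step pc=2: beq  $r1, $r0, L5  cond=T  regs=(0,0,5,5,65531,11)
  step pc=3: sub  $r4, $r4, $r2  regs=(0,0,5,5,65526,11)
  step pc=5: addi  $r2, $r0, 10  regs=(0,0,10,5,65526,11)
  step pc=6: andi  $r5, $r1, 2  regs=(0,0,10,5,65526,0)
  step pc=7: beq  $r0, $r5, L9  cond=T  regs=(0,0,10,5,65526,0)
  step pc=8: sub  $r5, $r3, $r4  regs=(0,0,10,5,65526,15)
  step pc=9: add  $r2, $r1, $r0  regs=(0,0,0,5,65526,15)
  step pc=10: and  $r5, $r5, $r3  regs=(0,0,0,5,65526,5)
  step pc=11: xori  $r2, $r1, 3  regs=(0,0,3,5,65526,5)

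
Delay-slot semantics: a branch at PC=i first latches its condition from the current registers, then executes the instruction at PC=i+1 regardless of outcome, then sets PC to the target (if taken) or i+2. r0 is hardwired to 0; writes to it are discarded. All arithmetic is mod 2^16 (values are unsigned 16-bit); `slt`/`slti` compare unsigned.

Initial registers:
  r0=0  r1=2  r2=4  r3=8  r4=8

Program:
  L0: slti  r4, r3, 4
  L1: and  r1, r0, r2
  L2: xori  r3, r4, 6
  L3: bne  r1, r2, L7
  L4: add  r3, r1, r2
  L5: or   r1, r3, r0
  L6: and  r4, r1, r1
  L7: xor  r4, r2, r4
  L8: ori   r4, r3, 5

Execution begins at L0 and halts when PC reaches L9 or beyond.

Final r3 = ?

4

PC=0  slti  r4, r3, 4        | r0=0 r1=2 r2=4 r3=8 r4=0
PC=1  and  r1, r0, r2        | r0=0 r1=0 r2=4 r3=8 r4=0
PC=2  xori  r3, r4, 6        | r0=0 r1=0 r2=4 r3=6 r4=0
PC=3  bne  r1, r2, L7        | r0=0 r1=0 r2=4 r3=6 r4=0  [TAKEN]
PC=4  add  r3, r1, r2        | r0=0 r1=0 r2=4 r3=4 r4=0
PC=7  xor  r4, r2, r4        | r0=0 r1=0 r2=4 r3=4 r4=4
PC=8  ori   r4, r3, 5        | r0=0 r1=0 r2=4 r3=4 r4=5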